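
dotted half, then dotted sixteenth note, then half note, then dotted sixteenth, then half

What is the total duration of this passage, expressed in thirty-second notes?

Each duration in thirty-second notes: dotted half = 24; dotted sixteenth note = 3; half note = 16; dotted sixteenth = 3; half = 16.
Adding: 24 + 3 + 16 + 3 + 16 = 62 thirty-second notes.

62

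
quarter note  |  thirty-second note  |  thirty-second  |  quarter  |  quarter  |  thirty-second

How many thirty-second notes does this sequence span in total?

27

Working in thirty-second notes: quarter note = 8; thirty-second note = 1; thirty-second = 1; quarter = 8; quarter = 8; thirty-second = 1.
Total: 8 + 1 + 1 + 8 + 8 + 1 = 27 thirty-second notes.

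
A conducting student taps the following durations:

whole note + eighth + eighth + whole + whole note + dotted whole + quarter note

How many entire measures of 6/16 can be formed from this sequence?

13

One bar of 6/16 = 3 eighth notes.
Convert each value to eighth notes: whole note = 8; eighth = 1; eighth = 1; whole = 8; whole note = 8; dotted whole = 12; quarter note = 2.
Total: 8 + 1 + 1 + 8 + 8 + 12 + 2 = 40.
40 ÷ 3 = 13 complete bars with 1 left over.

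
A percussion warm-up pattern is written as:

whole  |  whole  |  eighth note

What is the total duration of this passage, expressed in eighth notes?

17

Each duration in eighth notes: whole = 8; whole = 8; eighth note = 1.
Total: 8 + 8 + 1 = 17 eighth notes.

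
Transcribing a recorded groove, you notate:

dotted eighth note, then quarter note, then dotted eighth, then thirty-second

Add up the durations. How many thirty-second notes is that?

In thirty-second notes: dotted eighth note = 6; quarter note = 8; dotted eighth = 6; thirty-second = 1.
Sum: 6 + 8 + 6 + 1 = 21 thirty-second notes.

21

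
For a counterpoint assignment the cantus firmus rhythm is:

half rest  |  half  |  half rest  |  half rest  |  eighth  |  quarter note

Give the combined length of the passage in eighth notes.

Each duration in eighth notes: half rest = 4; half = 4; half rest = 4; half rest = 4; eighth = 1; quarter note = 2.
Sum: 4 + 4 + 4 + 4 + 1 + 2 = 19 eighth notes.

19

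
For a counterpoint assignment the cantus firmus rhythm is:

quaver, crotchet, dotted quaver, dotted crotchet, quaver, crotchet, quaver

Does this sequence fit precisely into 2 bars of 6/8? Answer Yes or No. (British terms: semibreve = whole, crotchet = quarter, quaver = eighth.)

No

One bar of 6/8 = 12 sixteenth notes, so 2 bars = 24.
Express everything in sixteenth notes: quaver = 2; crotchet = 4; dotted quaver = 3; dotted crotchet = 6; quaver = 2; crotchet = 4; quaver = 2.
Total: 2 + 4 + 3 + 6 + 2 + 4 + 2 = 23.
23 falls short of 24, so the answer is No.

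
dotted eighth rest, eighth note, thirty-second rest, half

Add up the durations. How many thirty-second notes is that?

In thirty-second notes: dotted eighth rest = 6; eighth note = 4; thirty-second rest = 1; half = 16.
Altogether 6 + 4 + 1 + 16 = 27 thirty-second notes.

27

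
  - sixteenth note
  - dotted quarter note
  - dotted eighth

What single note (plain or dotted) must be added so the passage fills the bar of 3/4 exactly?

The bar of 3/4 = 12 sixteenth notes.
In sixteenth notes: sixteenth note = 1; dotted quarter note = 6; dotted eighth = 3.
Altogether 1 + 6 + 3 = 10.
Remaining: 12 − 10 = 2 sixteenth notes, which is a eighth note.

eighth note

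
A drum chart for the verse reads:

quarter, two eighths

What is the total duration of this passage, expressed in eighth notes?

Express everything in eighth notes: quarter = 2; eighth = 1; eighth = 1.
Sum: 2 + 1 + 1 = 4 eighth notes.

4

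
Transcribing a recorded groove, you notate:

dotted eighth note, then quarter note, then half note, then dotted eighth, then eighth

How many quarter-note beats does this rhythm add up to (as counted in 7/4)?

5

One quarter-note beat = 4 sixteenth notes.
Convert each value to sixteenth notes: dotted eighth note = 3; quarter note = 4; half note = 8; dotted eighth = 3; eighth = 2.
Total: 3 + 4 + 8 + 3 + 2 = 20.
20 ÷ 4 = 5 beats.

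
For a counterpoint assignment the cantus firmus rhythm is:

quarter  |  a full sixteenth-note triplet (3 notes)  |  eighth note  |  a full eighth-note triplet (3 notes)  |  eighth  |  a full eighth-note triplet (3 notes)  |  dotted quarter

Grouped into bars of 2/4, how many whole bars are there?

One bar of 2/4 = 4 eighth notes.
In eighth notes: quarter = 2; a full sixteenth-note triplet (3 notes) (three triplet sixteenths span one eighth) = 1; eighth note = 1; a full eighth-note triplet (3 notes) (three triplet eighths span one quarter) = 2; eighth = 1; a full eighth-note triplet (3 notes) (three triplet eighths span one quarter) = 2; dotted quarter = 3.
Sum: 2 + 1 + 1 + 2 + 1 + 2 + 3 = 12.
12 ÷ 4 = 3 complete bars with 0 left over.

3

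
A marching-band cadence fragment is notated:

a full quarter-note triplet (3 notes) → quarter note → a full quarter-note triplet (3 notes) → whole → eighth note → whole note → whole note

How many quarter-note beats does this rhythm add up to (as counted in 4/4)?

17.5

One quarter-note beat = 2 eighth notes.
Working in eighth notes: a full quarter-note triplet (3 notes) (three triplet quarters span one half) = 4; quarter note = 2; a full quarter-note triplet (3 notes) (three triplet quarters span one half) = 4; whole = 8; eighth note = 1; whole note = 8; whole note = 8.
Altogether 4 + 2 + 4 + 8 + 1 + 8 + 8 = 35.
35 ÷ 2 = 17.5 beats.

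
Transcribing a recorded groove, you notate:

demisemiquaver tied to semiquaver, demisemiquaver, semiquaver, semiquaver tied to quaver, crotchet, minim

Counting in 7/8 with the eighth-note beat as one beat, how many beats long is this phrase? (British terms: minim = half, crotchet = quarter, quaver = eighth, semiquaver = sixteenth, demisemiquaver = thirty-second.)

One eighth-note beat = 4 thirty-second notes.
In thirty-second notes: demisemiquaver tied to semiquaver (demisemiquaver + semiquaver) = 3; demisemiquaver = 1; semiquaver = 2; semiquaver tied to quaver (semiquaver + quaver) = 6; crotchet = 8; minim = 16.
Total: 3 + 1 + 2 + 6 + 8 + 16 = 36.
36 ÷ 4 = 9 beats.

9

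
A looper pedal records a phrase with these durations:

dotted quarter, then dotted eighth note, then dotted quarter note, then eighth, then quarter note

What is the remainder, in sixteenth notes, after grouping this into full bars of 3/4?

9

One bar of 3/4 = 12 sixteenth notes.
In sixteenth notes: dotted quarter = 6; dotted eighth note = 3; dotted quarter note = 6; eighth = 2; quarter note = 4.
Adding: 6 + 3 + 6 + 2 + 4 = 21.
21 ÷ 12 = 1 complete bar with 9 sixteenth notes remaining.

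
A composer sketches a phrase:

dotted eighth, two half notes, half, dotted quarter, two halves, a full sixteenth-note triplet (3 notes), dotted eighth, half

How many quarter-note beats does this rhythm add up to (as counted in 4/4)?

One quarter-note beat = 4 sixteenth notes.
Express everything in sixteenth notes: dotted eighth = 3; half note = 8; half note = 8; half = 8; dotted quarter = 6; half = 8; half = 8; a full sixteenth-note triplet (3 notes) (three triplet sixteenths span one eighth) = 2; dotted eighth = 3; half = 8.
Altogether 3 + 8 + 8 + 8 + 6 + 8 + 8 + 2 + 3 + 8 = 62.
62 ÷ 4 = 15.5 beats.

15.5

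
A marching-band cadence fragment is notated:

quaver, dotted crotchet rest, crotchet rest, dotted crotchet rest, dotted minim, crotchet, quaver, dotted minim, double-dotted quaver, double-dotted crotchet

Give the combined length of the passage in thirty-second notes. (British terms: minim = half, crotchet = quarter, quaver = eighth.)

117

Express everything in thirty-second notes: quaver = 4; dotted crotchet rest = 12; crotchet rest = 8; dotted crotchet rest = 12; dotted minim = 24; crotchet = 8; quaver = 4; dotted minim = 24; double-dotted quaver = 7; double-dotted crotchet = 14.
Sum: 4 + 12 + 8 + 12 + 24 + 8 + 4 + 24 + 7 + 14 = 117 thirty-second notes.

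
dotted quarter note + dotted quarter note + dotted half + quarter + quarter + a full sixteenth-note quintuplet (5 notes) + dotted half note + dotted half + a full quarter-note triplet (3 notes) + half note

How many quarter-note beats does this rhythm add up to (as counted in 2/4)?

19

One quarter-note beat = 2 eighth notes.
Express everything in eighth notes: dotted quarter note = 3; dotted quarter note = 3; dotted half = 6; quarter = 2; quarter = 2; a full sixteenth-note quintuplet (5 notes) (five quintuplet sixteenths span one quarter) = 2; dotted half note = 6; dotted half = 6; a full quarter-note triplet (3 notes) (three triplet quarters span one half) = 4; half note = 4.
Adding: 3 + 3 + 6 + 2 + 2 + 2 + 6 + 6 + 4 + 4 = 38.
38 ÷ 2 = 19 beats.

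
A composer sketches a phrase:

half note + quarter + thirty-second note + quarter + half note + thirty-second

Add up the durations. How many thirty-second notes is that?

50

Express everything in thirty-second notes: half note = 16; quarter = 8; thirty-second note = 1; quarter = 8; half note = 16; thirty-second = 1.
Sum: 16 + 8 + 1 + 8 + 16 + 1 = 50 thirty-second notes.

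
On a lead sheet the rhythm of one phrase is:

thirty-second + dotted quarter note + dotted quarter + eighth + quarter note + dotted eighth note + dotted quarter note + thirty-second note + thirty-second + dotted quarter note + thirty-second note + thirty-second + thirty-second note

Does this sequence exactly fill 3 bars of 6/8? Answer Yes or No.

One bar of 6/8 = 24 thirty-second notes, so 3 bars = 72.
Each duration in thirty-second notes: thirty-second = 1; dotted quarter note = 12; dotted quarter = 12; eighth = 4; quarter note = 8; dotted eighth note = 6; dotted quarter note = 12; thirty-second note = 1; thirty-second = 1; dotted quarter note = 12; thirty-second note = 1; thirty-second = 1; thirty-second note = 1.
Total: 1 + 12 + 12 + 4 + 8 + 6 + 12 + 1 + 1 + 12 + 1 + 1 + 1 = 72.
72 equals 72, so the answer is Yes.

Yes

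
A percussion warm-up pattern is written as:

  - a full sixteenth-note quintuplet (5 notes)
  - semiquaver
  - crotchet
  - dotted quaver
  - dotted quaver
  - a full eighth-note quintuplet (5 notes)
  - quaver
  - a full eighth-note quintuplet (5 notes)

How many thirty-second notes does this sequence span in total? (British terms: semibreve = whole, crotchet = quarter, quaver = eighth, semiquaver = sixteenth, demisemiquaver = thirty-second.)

Each duration in thirty-second notes: a full sixteenth-note quintuplet (5 notes) (five quintuplet sixteenths span one quarter) = 8; semiquaver = 2; crotchet = 8; dotted quaver = 6; dotted quaver = 6; a full eighth-note quintuplet (5 notes) (five quintuplet eighths span one half) = 16; quaver = 4; a full eighth-note quintuplet (5 notes) (five quintuplet eighths span one half) = 16.
Adding: 8 + 2 + 8 + 6 + 6 + 16 + 4 + 16 = 66 thirty-second notes.

66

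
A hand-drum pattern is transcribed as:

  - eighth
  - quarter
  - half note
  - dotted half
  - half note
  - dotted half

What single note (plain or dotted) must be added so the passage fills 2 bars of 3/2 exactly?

eighth note

2 bars of 3/2 = 24 eighth notes.
Each duration in eighth notes: eighth = 1; quarter = 2; half note = 4; dotted half = 6; half note = 4; dotted half = 6.
Adding: 1 + 2 + 4 + 6 + 4 + 6 = 23.
Remaining: 24 − 23 = 1 eighth note, which is a eighth note.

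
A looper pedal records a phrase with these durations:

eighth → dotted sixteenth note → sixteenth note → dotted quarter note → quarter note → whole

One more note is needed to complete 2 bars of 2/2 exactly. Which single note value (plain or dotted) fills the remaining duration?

2 bars of 2/2 = 64 thirty-second notes.
Each duration in thirty-second notes: eighth = 4; dotted sixteenth note = 3; sixteenth note = 2; dotted quarter note = 12; quarter note = 8; whole = 32.
Sum: 4 + 3 + 2 + 12 + 8 + 32 = 61.
Remaining: 64 − 61 = 3 thirty-second notes, which is a dotted sixteenth note.

dotted sixteenth note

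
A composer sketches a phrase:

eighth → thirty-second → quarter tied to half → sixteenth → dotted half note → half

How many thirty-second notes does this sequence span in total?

71

Working in thirty-second notes: eighth = 4; thirty-second = 1; quarter tied to half (quarter + half) = 24; sixteenth = 2; dotted half note = 24; half = 16.
Altogether 4 + 1 + 24 + 2 + 24 + 16 = 71 thirty-second notes.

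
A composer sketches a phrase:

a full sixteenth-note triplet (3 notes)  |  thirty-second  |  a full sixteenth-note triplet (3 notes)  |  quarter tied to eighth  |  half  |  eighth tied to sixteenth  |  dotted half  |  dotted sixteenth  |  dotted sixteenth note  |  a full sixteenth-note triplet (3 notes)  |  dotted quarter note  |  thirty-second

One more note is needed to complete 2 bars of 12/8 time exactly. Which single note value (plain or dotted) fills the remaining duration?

2 bars of 12/8 = 96 thirty-second notes.
Express everything in thirty-second notes: a full sixteenth-note triplet (3 notes) (three triplet sixteenths span one eighth) = 4; thirty-second = 1; a full sixteenth-note triplet (3 notes) (three triplet sixteenths span one eighth) = 4; quarter tied to eighth (quarter + eighth) = 12; half = 16; eighth tied to sixteenth (eighth + sixteenth) = 6; dotted half = 24; dotted sixteenth = 3; dotted sixteenth note = 3; a full sixteenth-note triplet (3 notes) (three triplet sixteenths span one eighth) = 4; dotted quarter note = 12; thirty-second = 1.
Altogether 4 + 1 + 4 + 12 + 16 + 6 + 24 + 3 + 3 + 4 + 12 + 1 = 90.
Remaining: 96 − 90 = 6 thirty-second notes, which is a dotted eighth note.

dotted eighth note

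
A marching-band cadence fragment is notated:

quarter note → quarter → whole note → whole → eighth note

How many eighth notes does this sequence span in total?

21

Each duration in eighth notes: quarter note = 2; quarter = 2; whole note = 8; whole = 8; eighth note = 1.
Total: 2 + 2 + 8 + 8 + 1 = 21 eighth notes.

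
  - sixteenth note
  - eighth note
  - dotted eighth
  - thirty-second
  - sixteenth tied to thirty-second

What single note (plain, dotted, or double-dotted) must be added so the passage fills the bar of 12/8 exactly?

The bar of 12/8 = 48 thirty-second notes.
Each duration in thirty-second notes: sixteenth note = 2; eighth note = 4; dotted eighth = 6; thirty-second = 1; sixteenth tied to thirty-second (sixteenth + thirty-second) = 3.
Altogether 2 + 4 + 6 + 1 + 3 = 16.
Remaining: 48 − 16 = 32 thirty-second notes, which is a whole note.

whole note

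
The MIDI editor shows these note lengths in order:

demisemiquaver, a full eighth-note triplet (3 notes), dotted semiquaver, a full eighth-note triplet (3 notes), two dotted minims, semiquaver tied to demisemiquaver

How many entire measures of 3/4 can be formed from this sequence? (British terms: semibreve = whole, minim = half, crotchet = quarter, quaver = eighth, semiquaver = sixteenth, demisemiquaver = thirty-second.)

2

One bar of 3/4 = 24 thirty-second notes.
Each duration in thirty-second notes: demisemiquaver = 1; a full eighth-note triplet (3 notes) (three triplet eighths span one quarter) = 8; dotted semiquaver = 3; a full eighth-note triplet (3 notes) (three triplet eighths span one quarter) = 8; dotted minim = 24; dotted minim = 24; semiquaver tied to demisemiquaver (semiquaver + demisemiquaver) = 3.
Total: 1 + 8 + 3 + 8 + 24 + 24 + 3 = 71.
71 ÷ 24 = 2 complete bars with 23 left over.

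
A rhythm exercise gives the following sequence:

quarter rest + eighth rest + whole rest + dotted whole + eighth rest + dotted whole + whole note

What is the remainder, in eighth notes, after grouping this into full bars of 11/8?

One bar of 11/8 = 11 eighth notes.
Convert each value to eighth notes: quarter rest = 2; eighth rest = 1; whole rest = 8; dotted whole = 12; eighth rest = 1; dotted whole = 12; whole note = 8.
Adding: 2 + 1 + 8 + 12 + 1 + 12 + 8 = 44.
44 ÷ 11 = 4 complete bars with 0 eighth notes remaining.

0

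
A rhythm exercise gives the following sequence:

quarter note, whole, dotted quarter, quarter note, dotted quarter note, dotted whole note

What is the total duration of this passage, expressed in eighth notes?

30

Working in eighth notes: quarter note = 2; whole = 8; dotted quarter = 3; quarter note = 2; dotted quarter note = 3; dotted whole note = 12.
Total: 2 + 8 + 3 + 2 + 3 + 12 = 30 eighth notes.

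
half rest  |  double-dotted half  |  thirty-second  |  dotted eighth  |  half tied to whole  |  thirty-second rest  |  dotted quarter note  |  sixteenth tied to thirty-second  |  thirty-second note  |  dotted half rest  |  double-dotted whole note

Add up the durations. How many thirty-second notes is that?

Express everything in thirty-second notes: half rest = 16; double-dotted half = 28; thirty-second = 1; dotted eighth = 6; half tied to whole (half + whole) = 48; thirty-second rest = 1; dotted quarter note = 12; sixteenth tied to thirty-second (sixteenth + thirty-second) = 3; thirty-second note = 1; dotted half rest = 24; double-dotted whole note = 56.
Altogether 16 + 28 + 1 + 6 + 48 + 1 + 12 + 3 + 1 + 24 + 56 = 196 thirty-second notes.

196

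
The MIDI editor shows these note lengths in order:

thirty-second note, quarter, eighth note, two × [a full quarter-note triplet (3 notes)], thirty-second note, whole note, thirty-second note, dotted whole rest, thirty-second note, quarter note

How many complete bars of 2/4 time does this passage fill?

8

One bar of 2/4 = 16 thirty-second notes.
Express everything in thirty-second notes: thirty-second note = 1; quarter = 8; eighth note = 4; a full quarter-note triplet (3 notes) (three triplet quarters span one half) = 16; a full quarter-note triplet (3 notes) (three triplet quarters span one half) = 16; thirty-second note = 1; whole note = 32; thirty-second note = 1; dotted whole rest = 48; thirty-second note = 1; quarter note = 8.
Altogether 1 + 8 + 4 + 16 + 16 + 1 + 32 + 1 + 48 + 1 + 8 = 136.
136 ÷ 16 = 8 complete bars with 8 left over.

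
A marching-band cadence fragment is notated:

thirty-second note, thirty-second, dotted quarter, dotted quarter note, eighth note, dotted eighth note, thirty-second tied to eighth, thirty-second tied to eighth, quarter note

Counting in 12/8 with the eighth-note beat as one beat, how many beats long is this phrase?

13.5

One eighth-note beat = 4 thirty-second notes.
Each duration in thirty-second notes: thirty-second note = 1; thirty-second = 1; dotted quarter = 12; dotted quarter note = 12; eighth note = 4; dotted eighth note = 6; thirty-second tied to eighth (thirty-second + eighth) = 5; thirty-second tied to eighth (thirty-second + eighth) = 5; quarter note = 8.
Adding: 1 + 1 + 12 + 12 + 4 + 6 + 5 + 5 + 8 = 54.
54 ÷ 4 = 13.5 beats.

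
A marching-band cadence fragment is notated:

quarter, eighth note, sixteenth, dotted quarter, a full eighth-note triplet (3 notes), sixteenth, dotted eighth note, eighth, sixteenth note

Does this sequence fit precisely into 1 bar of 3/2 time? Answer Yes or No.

One bar of 3/2 = 24 sixteenth notes.
In sixteenth notes: quarter = 4; eighth note = 2; sixteenth = 1; dotted quarter = 6; a full eighth-note triplet (3 notes) (three triplet eighths span one quarter) = 4; sixteenth = 1; dotted eighth note = 3; eighth = 2; sixteenth note = 1.
Adding: 4 + 2 + 1 + 6 + 4 + 1 + 3 + 2 + 1 = 24.
24 equals 24, so the answer is Yes.

Yes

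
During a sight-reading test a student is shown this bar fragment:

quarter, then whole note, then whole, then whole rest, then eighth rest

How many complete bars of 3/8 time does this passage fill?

9

One bar of 3/8 = 3 eighth notes.
Express everything in eighth notes: quarter = 2; whole note = 8; whole = 8; whole rest = 8; eighth rest = 1.
Total: 2 + 8 + 8 + 8 + 1 = 27.
27 ÷ 3 = 9 complete bars with 0 left over.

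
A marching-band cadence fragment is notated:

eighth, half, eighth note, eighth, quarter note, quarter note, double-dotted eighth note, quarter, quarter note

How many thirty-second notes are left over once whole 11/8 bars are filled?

23

One bar of 11/8 = 44 thirty-second notes.
Working in thirty-second notes: eighth = 4; half = 16; eighth note = 4; eighth = 4; quarter note = 8; quarter note = 8; double-dotted eighth note = 7; quarter = 8; quarter note = 8.
Total: 4 + 16 + 4 + 4 + 8 + 8 + 7 + 8 + 8 = 67.
67 ÷ 44 = 1 complete bar with 23 thirty-second notes remaining.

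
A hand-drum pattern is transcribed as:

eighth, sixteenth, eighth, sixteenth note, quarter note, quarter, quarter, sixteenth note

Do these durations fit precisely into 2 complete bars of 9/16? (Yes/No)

No

One bar of 9/16 = 9 sixteenth notes, so 2 bars = 18.
In sixteenth notes: eighth = 2; sixteenth = 1; eighth = 2; sixteenth note = 1; quarter note = 4; quarter = 4; quarter = 4; sixteenth note = 1.
Adding: 2 + 1 + 2 + 1 + 4 + 4 + 4 + 1 = 19.
19 exceeds 18, so the answer is No.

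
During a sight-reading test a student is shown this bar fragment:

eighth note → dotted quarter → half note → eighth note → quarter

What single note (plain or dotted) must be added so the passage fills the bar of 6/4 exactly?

eighth note

The bar of 6/4 = 12 eighth notes.
Convert each value to eighth notes: eighth note = 1; dotted quarter = 3; half note = 4; eighth note = 1; quarter = 2.
Adding: 1 + 3 + 4 + 1 + 2 = 11.
Remaining: 12 − 11 = 1 eighth note, which is a eighth note.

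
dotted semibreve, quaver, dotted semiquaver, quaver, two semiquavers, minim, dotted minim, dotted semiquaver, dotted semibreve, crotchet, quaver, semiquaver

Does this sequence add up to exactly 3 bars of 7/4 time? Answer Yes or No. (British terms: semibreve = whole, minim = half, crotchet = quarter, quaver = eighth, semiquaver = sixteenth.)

One bar of 7/4 = 56 thirty-second notes, so 3 bars = 168.
Each duration in thirty-second notes: dotted semibreve = 48; quaver = 4; dotted semiquaver = 3; quaver = 4; semiquaver = 2; semiquaver = 2; minim = 16; dotted minim = 24; dotted semiquaver = 3; dotted semibreve = 48; crotchet = 8; quaver = 4; semiquaver = 2.
Sum: 48 + 4 + 3 + 4 + 2 + 2 + 16 + 24 + 3 + 48 + 8 + 4 + 2 = 168.
168 equals 168, so the answer is Yes.

Yes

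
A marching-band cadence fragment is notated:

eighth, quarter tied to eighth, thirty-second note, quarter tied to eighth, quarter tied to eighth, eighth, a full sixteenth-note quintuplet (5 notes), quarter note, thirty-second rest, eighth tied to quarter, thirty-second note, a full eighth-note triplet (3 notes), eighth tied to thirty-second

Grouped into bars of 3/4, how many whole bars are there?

One bar of 3/4 = 24 thirty-second notes.
Each duration in thirty-second notes: eighth = 4; quarter tied to eighth (quarter + eighth) = 12; thirty-second note = 1; quarter tied to eighth (quarter + eighth) = 12; quarter tied to eighth (quarter + eighth) = 12; eighth = 4; a full sixteenth-note quintuplet (5 notes) (five quintuplet sixteenths span one quarter) = 8; quarter note = 8; thirty-second rest = 1; eighth tied to quarter (eighth + quarter) = 12; thirty-second note = 1; a full eighth-note triplet (3 notes) (three triplet eighths span one quarter) = 8; eighth tied to thirty-second (eighth + thirty-second) = 5.
Total: 4 + 12 + 1 + 12 + 12 + 4 + 8 + 8 + 1 + 12 + 1 + 8 + 5 = 88.
88 ÷ 24 = 3 complete bars with 16 left over.

3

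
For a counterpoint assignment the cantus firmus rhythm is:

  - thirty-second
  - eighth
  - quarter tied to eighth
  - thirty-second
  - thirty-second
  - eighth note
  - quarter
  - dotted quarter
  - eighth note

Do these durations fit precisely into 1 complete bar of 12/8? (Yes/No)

One bar of 12/8 = 48 thirty-second notes.
In thirty-second notes: thirty-second = 1; eighth = 4; quarter tied to eighth (quarter + eighth) = 12; thirty-second = 1; thirty-second = 1; eighth note = 4; quarter = 8; dotted quarter = 12; eighth note = 4.
Total: 1 + 4 + 12 + 1 + 1 + 4 + 8 + 12 + 4 = 47.
47 falls short of 48, so the answer is No.

No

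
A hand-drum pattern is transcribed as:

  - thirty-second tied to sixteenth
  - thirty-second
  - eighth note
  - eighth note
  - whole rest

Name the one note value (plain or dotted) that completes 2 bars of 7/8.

dotted quarter note

2 bars of 7/8 = 56 thirty-second notes.
Working in thirty-second notes: thirty-second tied to sixteenth (thirty-second + sixteenth) = 3; thirty-second = 1; eighth note = 4; eighth note = 4; whole rest = 32.
Adding: 3 + 1 + 4 + 4 + 32 = 44.
Remaining: 56 − 44 = 12 thirty-second notes, which is a dotted quarter note.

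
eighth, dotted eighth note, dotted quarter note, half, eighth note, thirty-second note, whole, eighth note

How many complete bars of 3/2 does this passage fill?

One bar of 3/2 = 48 thirty-second notes.
Working in thirty-second notes: eighth = 4; dotted eighth note = 6; dotted quarter note = 12; half = 16; eighth note = 4; thirty-second note = 1; whole = 32; eighth note = 4.
Adding: 4 + 6 + 12 + 16 + 4 + 1 + 32 + 4 = 79.
79 ÷ 48 = 1 complete bar with 31 left over.

1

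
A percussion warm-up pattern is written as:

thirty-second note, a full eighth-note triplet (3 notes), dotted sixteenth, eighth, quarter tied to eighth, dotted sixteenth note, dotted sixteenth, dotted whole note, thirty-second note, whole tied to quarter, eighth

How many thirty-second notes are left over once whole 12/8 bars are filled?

31

One bar of 12/8 = 48 thirty-second notes.
Convert each value to thirty-second notes: thirty-second note = 1; a full eighth-note triplet (3 notes) (three triplet eighths span one quarter) = 8; dotted sixteenth = 3; eighth = 4; quarter tied to eighth (quarter + eighth) = 12; dotted sixteenth note = 3; dotted sixteenth = 3; dotted whole note = 48; thirty-second note = 1; whole tied to quarter (whole + quarter) = 40; eighth = 4.
Sum: 1 + 8 + 3 + 4 + 12 + 3 + 3 + 48 + 1 + 40 + 4 = 127.
127 ÷ 48 = 2 complete bars with 31 thirty-second notes remaining.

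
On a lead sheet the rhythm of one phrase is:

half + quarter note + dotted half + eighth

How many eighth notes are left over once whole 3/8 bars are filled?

One bar of 3/8 = 3 eighth notes.
Each duration in eighth notes: half = 4; quarter note = 2; dotted half = 6; eighth = 1.
Altogether 4 + 2 + 6 + 1 = 13.
13 ÷ 3 = 4 complete bars with 1 eighth note remaining.

1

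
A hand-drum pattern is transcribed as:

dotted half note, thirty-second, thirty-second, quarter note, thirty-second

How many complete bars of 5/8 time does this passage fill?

1

One bar of 5/8 = 20 thirty-second notes.
Working in thirty-second notes: dotted half note = 24; thirty-second = 1; thirty-second = 1; quarter note = 8; thirty-second = 1.
Altogether 24 + 1 + 1 + 8 + 1 = 35.
35 ÷ 20 = 1 complete bar with 15 left over.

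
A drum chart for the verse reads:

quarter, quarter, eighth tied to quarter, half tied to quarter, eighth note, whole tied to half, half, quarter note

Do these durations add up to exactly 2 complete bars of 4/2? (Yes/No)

One bar of 4/2 = 16 eighth notes, so 2 bars = 32.
Convert each value to eighth notes: quarter = 2; quarter = 2; eighth tied to quarter (eighth + quarter) = 3; half tied to quarter (half + quarter) = 6; eighth note = 1; whole tied to half (whole + half) = 12; half = 4; quarter note = 2.
Total: 2 + 2 + 3 + 6 + 1 + 12 + 4 + 2 = 32.
32 equals 32, so the answer is Yes.

Yes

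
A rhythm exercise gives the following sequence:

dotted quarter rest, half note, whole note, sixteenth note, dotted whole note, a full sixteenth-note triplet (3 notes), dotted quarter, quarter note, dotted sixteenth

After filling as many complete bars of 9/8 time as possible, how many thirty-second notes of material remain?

One bar of 9/8 = 36 thirty-second notes.
Working in thirty-second notes: dotted quarter rest = 12; half note = 16; whole note = 32; sixteenth note = 2; dotted whole note = 48; a full sixteenth-note triplet (3 notes) (three triplet sixteenths span one eighth) = 4; dotted quarter = 12; quarter note = 8; dotted sixteenth = 3.
Sum: 12 + 16 + 32 + 2 + 48 + 4 + 12 + 8 + 3 = 137.
137 ÷ 36 = 3 complete bars with 29 thirty-second notes remaining.

29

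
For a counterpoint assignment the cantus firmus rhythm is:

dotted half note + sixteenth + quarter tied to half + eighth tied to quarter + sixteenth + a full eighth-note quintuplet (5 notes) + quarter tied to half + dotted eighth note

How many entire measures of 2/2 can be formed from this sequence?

One bar of 2/2 = 16 sixteenth notes.
Working in sixteenth notes: dotted half note = 12; sixteenth = 1; quarter tied to half (quarter + half) = 12; eighth tied to quarter (eighth + quarter) = 6; sixteenth = 1; a full eighth-note quintuplet (5 notes) (five quintuplet eighths span one half) = 8; quarter tied to half (quarter + half) = 12; dotted eighth note = 3.
Adding: 12 + 1 + 12 + 6 + 1 + 8 + 12 + 3 = 55.
55 ÷ 16 = 3 complete bars with 7 left over.

3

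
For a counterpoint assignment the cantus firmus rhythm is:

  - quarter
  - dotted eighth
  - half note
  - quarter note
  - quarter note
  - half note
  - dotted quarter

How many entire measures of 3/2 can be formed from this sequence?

1

One bar of 3/2 = 24 sixteenth notes.
In sixteenth notes: quarter = 4; dotted eighth = 3; half note = 8; quarter note = 4; quarter note = 4; half note = 8; dotted quarter = 6.
Total: 4 + 3 + 8 + 4 + 4 + 8 + 6 = 37.
37 ÷ 24 = 1 complete bar with 13 left over.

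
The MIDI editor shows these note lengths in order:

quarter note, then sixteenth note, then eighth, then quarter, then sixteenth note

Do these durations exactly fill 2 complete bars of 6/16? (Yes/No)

Yes

One bar of 6/16 = 6 sixteenth notes, so 2 bars = 12.
Convert each value to sixteenth notes: quarter note = 4; sixteenth note = 1; eighth = 2; quarter = 4; sixteenth note = 1.
Total: 4 + 1 + 2 + 4 + 1 = 12.
12 equals 12, so the answer is Yes.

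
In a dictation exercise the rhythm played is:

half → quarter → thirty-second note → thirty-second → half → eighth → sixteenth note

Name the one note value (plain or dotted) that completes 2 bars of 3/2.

2 bars of 3/2 = 96 thirty-second notes.
In thirty-second notes: half = 16; quarter = 8; thirty-second note = 1; thirty-second = 1; half = 16; eighth = 4; sixteenth note = 2.
Sum: 16 + 8 + 1 + 1 + 16 + 4 + 2 = 48.
Remaining: 96 − 48 = 48 thirty-second notes, which is a dotted whole note.

dotted whole note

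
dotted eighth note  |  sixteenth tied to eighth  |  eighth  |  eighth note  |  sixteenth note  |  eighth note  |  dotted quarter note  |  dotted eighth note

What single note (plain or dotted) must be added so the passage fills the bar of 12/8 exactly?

The bar of 12/8 = 24 sixteenth notes.
Convert each value to sixteenth notes: dotted eighth note = 3; sixteenth tied to eighth (sixteenth + eighth) = 3; eighth = 2; eighth note = 2; sixteenth note = 1; eighth note = 2; dotted quarter note = 6; dotted eighth note = 3.
Sum: 3 + 3 + 2 + 2 + 1 + 2 + 6 + 3 = 22.
Remaining: 24 − 22 = 2 sixteenth notes, which is a eighth note.

eighth note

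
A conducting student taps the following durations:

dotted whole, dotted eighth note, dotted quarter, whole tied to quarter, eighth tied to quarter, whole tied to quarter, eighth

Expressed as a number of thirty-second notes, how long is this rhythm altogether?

162

Convert each value to thirty-second notes: dotted whole = 48; dotted eighth note = 6; dotted quarter = 12; whole tied to quarter (whole + quarter) = 40; eighth tied to quarter (eighth + quarter) = 12; whole tied to quarter (whole + quarter) = 40; eighth = 4.
Adding: 48 + 6 + 12 + 40 + 12 + 40 + 4 = 162 thirty-second notes.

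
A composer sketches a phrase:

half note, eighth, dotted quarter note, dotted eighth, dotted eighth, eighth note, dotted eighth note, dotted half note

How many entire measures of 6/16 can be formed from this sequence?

One bar of 6/16 = 6 sixteenth notes.
Each duration in sixteenth notes: half note = 8; eighth = 2; dotted quarter note = 6; dotted eighth = 3; dotted eighth = 3; eighth note = 2; dotted eighth note = 3; dotted half note = 12.
Altogether 8 + 2 + 6 + 3 + 3 + 2 + 3 + 12 = 39.
39 ÷ 6 = 6 complete bars with 3 left over.

6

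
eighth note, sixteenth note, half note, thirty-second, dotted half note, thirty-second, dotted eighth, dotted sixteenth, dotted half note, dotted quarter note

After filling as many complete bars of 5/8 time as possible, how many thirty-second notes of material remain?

13

One bar of 5/8 = 20 thirty-second notes.
Working in thirty-second notes: eighth note = 4; sixteenth note = 2; half note = 16; thirty-second = 1; dotted half note = 24; thirty-second = 1; dotted eighth = 6; dotted sixteenth = 3; dotted half note = 24; dotted quarter note = 12.
Adding: 4 + 2 + 16 + 1 + 24 + 1 + 6 + 3 + 24 + 12 = 93.
93 ÷ 20 = 4 complete bars with 13 thirty-second notes remaining.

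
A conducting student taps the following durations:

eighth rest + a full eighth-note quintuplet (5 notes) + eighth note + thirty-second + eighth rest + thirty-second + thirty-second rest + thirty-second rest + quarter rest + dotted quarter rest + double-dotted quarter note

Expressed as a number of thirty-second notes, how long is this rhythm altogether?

Convert each value to thirty-second notes: eighth rest = 4; a full eighth-note quintuplet (5 notes) (five quintuplet eighths span one half) = 16; eighth note = 4; thirty-second = 1; eighth rest = 4; thirty-second = 1; thirty-second rest = 1; thirty-second rest = 1; quarter rest = 8; dotted quarter rest = 12; double-dotted quarter note = 14.
Adding: 4 + 16 + 4 + 1 + 4 + 1 + 1 + 1 + 8 + 12 + 14 = 66 thirty-second notes.

66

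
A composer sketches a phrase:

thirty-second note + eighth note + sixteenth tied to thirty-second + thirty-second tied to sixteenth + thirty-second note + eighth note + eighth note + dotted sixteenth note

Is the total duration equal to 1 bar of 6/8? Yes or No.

One bar of 6/8 = 24 thirty-second notes.
Each duration in thirty-second notes: thirty-second note = 1; eighth note = 4; sixteenth tied to thirty-second (sixteenth + thirty-second) = 3; thirty-second tied to sixteenth (thirty-second + sixteenth) = 3; thirty-second note = 1; eighth note = 4; eighth note = 4; dotted sixteenth note = 3.
Altogether 1 + 4 + 3 + 3 + 1 + 4 + 4 + 3 = 23.
23 falls short of 24, so the answer is No.

No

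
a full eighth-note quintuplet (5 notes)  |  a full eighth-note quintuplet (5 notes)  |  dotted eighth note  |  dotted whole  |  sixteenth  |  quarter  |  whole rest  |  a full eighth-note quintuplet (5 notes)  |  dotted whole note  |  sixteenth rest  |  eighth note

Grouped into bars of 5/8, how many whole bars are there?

One bar of 5/8 = 10 sixteenth notes.
Working in sixteenth notes: a full eighth-note quintuplet (5 notes) (five quintuplet eighths span one half) = 8; a full eighth-note quintuplet (5 notes) (five quintuplet eighths span one half) = 8; dotted eighth note = 3; dotted whole = 24; sixteenth = 1; quarter = 4; whole rest = 16; a full eighth-note quintuplet (5 notes) (five quintuplet eighths span one half) = 8; dotted whole note = 24; sixteenth rest = 1; eighth note = 2.
Altogether 8 + 8 + 3 + 24 + 1 + 4 + 16 + 8 + 24 + 1 + 2 = 99.
99 ÷ 10 = 9 complete bars with 9 left over.

9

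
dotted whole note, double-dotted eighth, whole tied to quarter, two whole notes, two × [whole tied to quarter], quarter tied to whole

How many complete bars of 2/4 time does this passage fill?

17

One bar of 2/4 = 16 thirty-second notes.
Express everything in thirty-second notes: dotted whole note = 48; double-dotted eighth = 7; whole tied to quarter (whole + quarter) = 40; whole note = 32; whole note = 32; whole tied to quarter (whole + quarter) = 40; whole tied to quarter (whole + quarter) = 40; quarter tied to whole (quarter + whole) = 40.
Sum: 48 + 7 + 40 + 32 + 32 + 40 + 40 + 40 = 279.
279 ÷ 16 = 17 complete bars with 7 left over.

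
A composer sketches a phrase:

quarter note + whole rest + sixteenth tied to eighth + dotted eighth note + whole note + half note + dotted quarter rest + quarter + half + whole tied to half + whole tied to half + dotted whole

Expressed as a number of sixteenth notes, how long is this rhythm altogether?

Convert each value to sixteenth notes: quarter note = 4; whole rest = 16; sixteenth tied to eighth (sixteenth + eighth) = 3; dotted eighth note = 3; whole note = 16; half note = 8; dotted quarter rest = 6; quarter = 4; half = 8; whole tied to half (whole + half) = 24; whole tied to half (whole + half) = 24; dotted whole = 24.
Total: 4 + 16 + 3 + 3 + 16 + 8 + 6 + 4 + 8 + 24 + 24 + 24 = 140 sixteenth notes.

140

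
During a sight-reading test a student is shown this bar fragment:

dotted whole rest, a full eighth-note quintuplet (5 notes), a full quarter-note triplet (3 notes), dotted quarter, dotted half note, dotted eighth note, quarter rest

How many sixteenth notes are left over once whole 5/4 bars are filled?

5

One bar of 5/4 = 20 sixteenth notes.
In sixteenth notes: dotted whole rest = 24; a full eighth-note quintuplet (5 notes) (five quintuplet eighths span one half) = 8; a full quarter-note triplet (3 notes) (three triplet quarters span one half) = 8; dotted quarter = 6; dotted half note = 12; dotted eighth note = 3; quarter rest = 4.
Sum: 24 + 8 + 8 + 6 + 12 + 3 + 4 = 65.
65 ÷ 20 = 3 complete bars with 5 sixteenth notes remaining.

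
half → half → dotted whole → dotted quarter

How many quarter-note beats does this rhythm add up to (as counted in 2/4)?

11.5

One quarter-note beat = 2 eighth notes.
Working in eighth notes: half = 4; half = 4; dotted whole = 12; dotted quarter = 3.
Altogether 4 + 4 + 12 + 3 = 23.
23 ÷ 2 = 11.5 beats.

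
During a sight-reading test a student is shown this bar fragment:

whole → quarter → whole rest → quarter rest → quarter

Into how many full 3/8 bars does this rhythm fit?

One bar of 3/8 = 3 eighth notes.
Each duration in eighth notes: whole = 8; quarter = 2; whole rest = 8; quarter rest = 2; quarter = 2.
Sum: 8 + 2 + 8 + 2 + 2 = 22.
22 ÷ 3 = 7 complete bars with 1 left over.

7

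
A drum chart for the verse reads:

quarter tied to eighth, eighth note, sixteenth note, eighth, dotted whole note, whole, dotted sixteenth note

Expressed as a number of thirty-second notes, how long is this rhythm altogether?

Each duration in thirty-second notes: quarter tied to eighth (quarter + eighth) = 12; eighth note = 4; sixteenth note = 2; eighth = 4; dotted whole note = 48; whole = 32; dotted sixteenth note = 3.
Total: 12 + 4 + 2 + 4 + 48 + 32 + 3 = 105 thirty-second notes.

105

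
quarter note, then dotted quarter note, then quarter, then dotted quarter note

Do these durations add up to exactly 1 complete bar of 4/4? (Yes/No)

One bar of 4/4 = 8 eighth notes.
Working in eighth notes: quarter note = 2; dotted quarter note = 3; quarter = 2; dotted quarter note = 3.
Altogether 2 + 3 + 2 + 3 = 10.
10 exceeds 8, so the answer is No.

No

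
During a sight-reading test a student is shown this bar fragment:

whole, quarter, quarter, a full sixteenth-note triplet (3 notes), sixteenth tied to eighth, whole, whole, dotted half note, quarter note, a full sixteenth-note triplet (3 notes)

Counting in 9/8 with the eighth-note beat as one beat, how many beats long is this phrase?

One eighth-note beat = 2 sixteenth notes.
In sixteenth notes: whole = 16; quarter = 4; quarter = 4; a full sixteenth-note triplet (3 notes) (three triplet sixteenths span one eighth) = 2; sixteenth tied to eighth (sixteenth + eighth) = 3; whole = 16; whole = 16; dotted half note = 12; quarter note = 4; a full sixteenth-note triplet (3 notes) (three triplet sixteenths span one eighth) = 2.
Altogether 16 + 4 + 4 + 2 + 3 + 16 + 16 + 12 + 4 + 2 = 79.
79 ÷ 2 = 39.5 beats.

39.5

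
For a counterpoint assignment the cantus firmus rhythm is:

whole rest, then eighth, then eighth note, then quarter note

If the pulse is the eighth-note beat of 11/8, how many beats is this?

12

One eighth-note beat = 2 sixteenth notes.
Each duration in sixteenth notes: whole rest = 16; eighth = 2; eighth note = 2; quarter note = 4.
Altogether 16 + 2 + 2 + 4 = 24.
24 ÷ 2 = 12 beats.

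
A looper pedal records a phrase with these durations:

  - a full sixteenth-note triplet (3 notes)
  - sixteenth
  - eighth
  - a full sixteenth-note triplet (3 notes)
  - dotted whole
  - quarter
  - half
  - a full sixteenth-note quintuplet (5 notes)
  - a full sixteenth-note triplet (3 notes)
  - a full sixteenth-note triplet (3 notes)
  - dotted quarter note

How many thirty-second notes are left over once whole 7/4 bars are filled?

2

One bar of 7/4 = 28 sixteenth notes.
In sixteenth notes: a full sixteenth-note triplet (3 notes) (three triplet sixteenths span one eighth) = 2; sixteenth = 1; eighth = 2; a full sixteenth-note triplet (3 notes) (three triplet sixteenths span one eighth) = 2; dotted whole = 24; quarter = 4; half = 8; a full sixteenth-note quintuplet (5 notes) (five quintuplet sixteenths span one quarter) = 4; a full sixteenth-note triplet (3 notes) (three triplet sixteenths span one eighth) = 2; a full sixteenth-note triplet (3 notes) (three triplet sixteenths span one eighth) = 2; dotted quarter note = 6.
Sum: 2 + 1 + 2 + 2 + 24 + 4 + 8 + 4 + 2 + 2 + 6 = 57.
57 ÷ 28 = 2 complete bars with 1 sixteenth note remaining = 2 thirty-second notes.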